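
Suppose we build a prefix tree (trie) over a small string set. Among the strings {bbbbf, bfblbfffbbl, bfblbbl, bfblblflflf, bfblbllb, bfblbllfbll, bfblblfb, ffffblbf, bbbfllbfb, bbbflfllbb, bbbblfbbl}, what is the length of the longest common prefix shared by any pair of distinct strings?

Look for the deepest trie node that still has at least two words in its subtree.
"bfblblfb" and "bfblblflflf" agree on "bfblblf" (7 characters) before diverging; nothing deeper is shared.
Longest shared-prefix length: 7

7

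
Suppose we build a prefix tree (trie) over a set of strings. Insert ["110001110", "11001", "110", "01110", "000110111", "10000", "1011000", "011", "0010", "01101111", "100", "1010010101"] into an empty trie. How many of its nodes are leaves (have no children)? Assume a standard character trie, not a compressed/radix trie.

9

Leaves are exactly the stored words that no other stored word extends.
Those words: "000110111", "0010", "01101111", "01110", "10000", "1010010101", "1011000", "110001110", "11001"
Leaf count: 9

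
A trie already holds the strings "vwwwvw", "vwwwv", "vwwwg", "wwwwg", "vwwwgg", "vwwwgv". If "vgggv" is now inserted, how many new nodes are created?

"v" is already a path in the trie; the remaining "gggv" must be added.
So 5 − 1 = 4 new nodes.

4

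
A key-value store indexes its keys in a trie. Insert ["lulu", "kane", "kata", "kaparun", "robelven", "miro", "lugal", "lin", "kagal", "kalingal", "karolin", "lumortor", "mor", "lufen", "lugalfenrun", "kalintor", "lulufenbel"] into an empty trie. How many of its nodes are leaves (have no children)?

Leaves are exactly the stored words that no other stored word extends.
Those words: "kagal", "kalingal", "kalintor", "kane", "kaparun", "karolin", "kata", "lin", "lufen", "lugalfenrun", "lulufenbel", "lumortor", "miro", "mor", "robelven"
Leaf count: 15

15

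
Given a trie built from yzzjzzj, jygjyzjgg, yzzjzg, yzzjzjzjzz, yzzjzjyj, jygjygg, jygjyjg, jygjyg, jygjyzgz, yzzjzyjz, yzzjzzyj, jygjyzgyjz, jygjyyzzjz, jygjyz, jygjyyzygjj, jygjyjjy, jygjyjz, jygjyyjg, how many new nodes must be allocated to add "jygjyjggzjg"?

4

Walking "jygjyjggzjg" from the root, the first 7 characters ("jygjyjg") follow existing edges; "g" is the first miss.
New nodes needed: |"jygjyjggzjg"| − 7 = 11 − 7 = 4.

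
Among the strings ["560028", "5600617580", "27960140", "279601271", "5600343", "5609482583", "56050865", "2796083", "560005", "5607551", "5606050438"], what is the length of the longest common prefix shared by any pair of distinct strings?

Look for the deepest trie node that still has at least two words in its subtree.
"279601271" and "27960140" agree on "279601" (6 characters) before diverging; nothing deeper is shared.
Longest shared-prefix length: 6

6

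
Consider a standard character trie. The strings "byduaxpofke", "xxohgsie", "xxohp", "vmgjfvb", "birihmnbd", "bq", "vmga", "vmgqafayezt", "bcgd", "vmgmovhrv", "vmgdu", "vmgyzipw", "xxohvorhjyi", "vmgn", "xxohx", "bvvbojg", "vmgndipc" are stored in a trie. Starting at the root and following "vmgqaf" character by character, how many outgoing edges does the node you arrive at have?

Follow the path "vmgqaf" to its node, then look at its outgoing edges.
Distinct next characters after "vmgqaf": a.
That node has 1 child edge.

1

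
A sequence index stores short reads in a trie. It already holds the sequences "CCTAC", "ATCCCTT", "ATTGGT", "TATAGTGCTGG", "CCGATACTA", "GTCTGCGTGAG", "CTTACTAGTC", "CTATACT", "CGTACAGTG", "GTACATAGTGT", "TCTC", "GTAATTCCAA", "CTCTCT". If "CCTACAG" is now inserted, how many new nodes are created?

2

"CCTAC" is already a path in the trie; the remaining "AG" must be added.
New nodes needed: |"CCTACAG"| − 5 = 7 − 5 = 2.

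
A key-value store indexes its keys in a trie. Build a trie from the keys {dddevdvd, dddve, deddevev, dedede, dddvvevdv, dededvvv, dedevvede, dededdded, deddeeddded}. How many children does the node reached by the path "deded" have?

3

Follow the path "deded" to its node, then look at its outgoing edges.
Characters that immediately follow "deded" among the stored strings: {d, e, v}.
That node has 3 child edges.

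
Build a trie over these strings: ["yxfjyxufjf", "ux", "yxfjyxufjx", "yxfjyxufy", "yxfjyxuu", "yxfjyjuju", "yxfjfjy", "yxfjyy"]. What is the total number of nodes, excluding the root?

Count nodes per top-level branch (shared prefixes stored once):
  'u'-branch (ux): 2 nodes
  'y'-branch (yxfjfjy, yxfjyjuju, yxfjyxufjf, yxfjyxufjx, yxfjyxufy, yxfjyxuu, yxfjyy): 21 nodes
Sum: 23

23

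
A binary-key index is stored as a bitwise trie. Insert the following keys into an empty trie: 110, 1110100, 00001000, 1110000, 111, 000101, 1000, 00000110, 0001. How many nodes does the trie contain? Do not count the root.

Insert word by word; a character creates a node only if that edge doesn't already exist:
  "110" → 3 new (1, 1, 0)
  "1110100" → prefix "11" already present; 5 new (1, 0, 1, 0, 0)
  "00001000" → 8 new (0, 0, 0, 0, 1, 0, 0, 0)
  "1110000" → prefix "1110" already present; 3 new (0, 0, 0)
  "111" → prefix "111" already present; 0 new (none)
  "000101" → prefix "000" already present; 3 new (1, 0, 1)
  "1000" → prefix "1" already present; 3 new (0, 0, 0)
  "00000110" → prefix "0000" already present; 4 new (0, 1, 1, 0)
  "0001" → prefix "0001" already present; 0 new (none)
Total nodes = 3 + 5 + 8 + 3 + 0 + 3 + 3 + 4 + 0 = 29

29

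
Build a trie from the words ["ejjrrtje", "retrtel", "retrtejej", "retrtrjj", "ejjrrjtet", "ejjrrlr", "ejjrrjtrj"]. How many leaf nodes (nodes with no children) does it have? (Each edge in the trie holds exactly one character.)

7

Leaves are exactly the stored words that no other stored word extends.
Those words: "ejjrrjtet", "ejjrrjtrj", "ejjrrlr", "ejjrrtje", "retrtejej", "retrtel", "retrtrjj"
Leaf count: 7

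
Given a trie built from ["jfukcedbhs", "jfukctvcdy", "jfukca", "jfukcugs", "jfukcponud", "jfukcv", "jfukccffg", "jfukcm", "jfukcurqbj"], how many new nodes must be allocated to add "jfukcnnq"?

3

"jfukc" is already a path in the trie; the remaining "nnq" must be added.
New nodes needed: |"jfukcnnq"| − 5 = 8 − 5 = 3.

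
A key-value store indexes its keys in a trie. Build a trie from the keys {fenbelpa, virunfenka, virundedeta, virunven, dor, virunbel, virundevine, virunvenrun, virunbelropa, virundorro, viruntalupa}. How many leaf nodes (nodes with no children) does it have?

9

Leaves are exactly the stored words that no other stored word extends.
Those words: "dor", "fenbelpa", "virunbelropa", "virundedeta", "virundevine", "virundorro", "virunfenka", "viruntalupa", "virunvenrun"
Leaf count: 9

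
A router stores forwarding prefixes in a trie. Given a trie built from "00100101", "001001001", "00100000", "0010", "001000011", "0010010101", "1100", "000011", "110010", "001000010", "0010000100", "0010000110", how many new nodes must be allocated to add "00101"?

Walking "00101" from the root, the first 4 characters ("0010") follow existing edges; "1" is the first miss.
Each of the 1 remaining characters creates one node.

1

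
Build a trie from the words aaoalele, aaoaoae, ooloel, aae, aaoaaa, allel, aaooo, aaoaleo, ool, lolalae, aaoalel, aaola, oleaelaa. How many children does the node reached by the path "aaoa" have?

The children of the "aaoa" node are the distinct next characters among strings starting with "aaoa".
Distinct next characters after "aaoa": a, l, o.
That node has 3 child edges.

3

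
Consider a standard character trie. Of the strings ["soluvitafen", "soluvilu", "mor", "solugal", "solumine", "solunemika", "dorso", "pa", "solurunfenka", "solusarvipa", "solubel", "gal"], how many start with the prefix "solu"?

Traverse to the node for "solu", then collect every word in that subtree.
Matches: "solubel", "solugal", "solumine", "solunemika", "solurunfenka", "solusarvipa", "soluvilu", "soluvitafen"
Count: 8

8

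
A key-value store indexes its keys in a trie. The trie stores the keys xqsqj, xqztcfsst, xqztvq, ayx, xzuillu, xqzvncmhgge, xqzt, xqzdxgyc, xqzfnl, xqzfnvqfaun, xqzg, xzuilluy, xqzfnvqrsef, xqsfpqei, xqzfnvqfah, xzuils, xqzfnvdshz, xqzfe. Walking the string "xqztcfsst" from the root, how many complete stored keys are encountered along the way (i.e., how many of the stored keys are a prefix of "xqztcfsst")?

2

Traverse "xqztcfsst" character by character; count nodes along the way that are marked as word ends.
Prefixes of the query that are stored words: "xqzt", "xqztcfsst"
Count: 2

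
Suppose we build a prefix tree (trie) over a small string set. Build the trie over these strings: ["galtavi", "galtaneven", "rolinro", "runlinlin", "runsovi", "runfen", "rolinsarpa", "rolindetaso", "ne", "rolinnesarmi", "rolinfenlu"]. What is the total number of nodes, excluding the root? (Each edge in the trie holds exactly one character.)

For each word, the new-node count is its length minus the longest prefix already in the trie:
  "galtavi" → 7 new (g, a, l, t, a, v, i)
  "galtaneven" → prefix "galta" already present; 5 new (n, e, v, e, n)
  "rolinro" → 7 new (r, o, l, i, n, r, o)
  "runlinlin" → prefix "r" already present; 8 new (u, n, l, i, n, l, i, n)
  "runsovi" → prefix "run" already present; 4 new (s, o, v, i)
  "runfen" → prefix "run" already present; 3 new (f, e, n)
  "rolinsarpa" → prefix "rolin" already present; 5 new (s, a, r, p, a)
  "rolindetaso" → prefix "rolin" already present; 6 new (d, e, t, a, s, o)
  "ne" → 2 new (n, e)
  "rolinnesarmi" → prefix "rolin" already present; 7 new (n, e, s, a, r, m, i)
  "rolinfenlu" → prefix "rolin" already present; 5 new (f, e, n, l, u)
Total nodes = 7 + 5 + 7 + 8 + 4 + 3 + 5 + 6 + 2 + 7 + 5 = 59

59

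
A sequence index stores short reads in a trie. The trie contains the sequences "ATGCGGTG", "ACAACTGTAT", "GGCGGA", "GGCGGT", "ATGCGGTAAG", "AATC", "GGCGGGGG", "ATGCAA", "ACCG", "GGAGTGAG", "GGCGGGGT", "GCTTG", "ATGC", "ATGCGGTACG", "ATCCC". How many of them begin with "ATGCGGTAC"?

Filter for entries beginning with "ATGCGGTAC":
Matches: "ATGCGGTACG"
Count: 1

1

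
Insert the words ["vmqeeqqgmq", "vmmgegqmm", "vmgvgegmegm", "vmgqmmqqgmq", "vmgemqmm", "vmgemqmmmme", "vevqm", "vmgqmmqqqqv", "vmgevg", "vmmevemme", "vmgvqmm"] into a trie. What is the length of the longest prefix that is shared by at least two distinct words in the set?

8

The deepest shared node is where two words last agree before diverging.
e.g. "vmgemqmm" and "vmgemqmmmme" share the prefix "vmgemqmm" of length 8; no pair shares a longer one.
Longest shared-prefix length: 8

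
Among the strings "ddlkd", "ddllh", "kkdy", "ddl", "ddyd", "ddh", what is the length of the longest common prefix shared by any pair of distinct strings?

3

Equivalently: take the maximum, over all pairs, of their longest common prefix length.
e.g. "ddl" and "ddlkd" share the prefix "ddl" of length 3; no pair shares a longer one.
Longest shared-prefix length: 3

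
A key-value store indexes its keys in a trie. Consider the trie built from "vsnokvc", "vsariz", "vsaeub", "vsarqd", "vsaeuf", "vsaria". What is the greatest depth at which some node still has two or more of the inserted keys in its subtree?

5

Look for the deepest trie node that still has at least two words in its subtree.
e.g. "vsaeub" and "vsaeuf" share the prefix "vsaeu" of length 5; no pair shares a longer one.
Longest shared-prefix length: 5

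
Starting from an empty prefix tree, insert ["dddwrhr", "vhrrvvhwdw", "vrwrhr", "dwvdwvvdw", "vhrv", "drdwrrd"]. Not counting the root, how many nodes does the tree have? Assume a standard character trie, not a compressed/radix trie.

37

Insert word by word; a character creates a node only if that edge doesn't already exist:
  "dddwrhr" → 7 new (d, d, d, w, r, h, r)
  "vhrrvvhwdw" → 10 new (v, h, r, r, v, v, h, w, d, w)
  "vrwrhr" → prefix "v" already present; 5 new (r, w, r, h, r)
  "dwvdwvvdw" → prefix "d" already present; 8 new (w, v, d, w, v, v, d, w)
  "vhrv" → prefix "vhr" already present; 1 new (v)
  "drdwrrd" → prefix "d" already present; 6 new (r, d, w, r, r, d)
Total nodes = 7 + 10 + 5 + 8 + 1 + 6 = 37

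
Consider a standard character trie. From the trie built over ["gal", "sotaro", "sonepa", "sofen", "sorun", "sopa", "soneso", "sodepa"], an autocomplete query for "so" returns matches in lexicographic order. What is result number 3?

sonepa

DFS of the "so" subtree visits, in order: "sodepa", "sofen", "sonepa", "soneso", "sopa", "sorun", "sotaro"
Position 3: sonepa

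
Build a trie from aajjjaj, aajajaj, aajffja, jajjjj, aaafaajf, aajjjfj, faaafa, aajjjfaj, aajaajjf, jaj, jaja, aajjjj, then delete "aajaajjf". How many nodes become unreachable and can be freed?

4

A node on "aajaajjf"'s path can go only if nothing else ends at it or branches off below it.
The suffix "ajjf" (4 nodes) is used only by "aajaajjf"; the node for "aaja" still has the child "j", so pruning stops there.
Nodes removed: 4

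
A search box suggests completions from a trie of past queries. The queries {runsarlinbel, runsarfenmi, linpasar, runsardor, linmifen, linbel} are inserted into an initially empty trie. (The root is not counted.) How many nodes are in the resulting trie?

Trace insertions, counting only characters that open a new branch:
  "runsarlinbel" → 12 new (r, u, n, s, a, r, l, i, n, b, e, l)
  "runsarfenmi" → prefix "runsar" already present; 5 new (f, e, n, m, i)
  "linpasar" → 8 new (l, i, n, p, a, s, a, r)
  "runsardor" → prefix "runsar" already present; 3 new (d, o, r)
  "linmifen" → prefix "lin" already present; 5 new (m, i, f, e, n)
  "linbel" → prefix "lin" already present; 3 new (b, e, l)
Total nodes = 12 + 5 + 8 + 3 + 5 + 3 = 36

36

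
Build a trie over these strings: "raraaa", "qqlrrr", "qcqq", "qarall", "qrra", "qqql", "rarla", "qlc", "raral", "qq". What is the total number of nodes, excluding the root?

Trace insertions, counting only characters that open a new branch:
  "raraaa" → 6 new (r, a, r, a, a, a)
  "qqlrrr" → 6 new (q, q, l, r, r, r)
  "qcqq" → prefix "q" already present; 3 new (c, q, q)
  "qarall" → prefix "q" already present; 5 new (a, r, a, l, l)
  "qrra" → prefix "q" already present; 3 new (r, r, a)
  "qqql" → prefix "qq" already present; 2 new (q, l)
  "rarla" → prefix "rar" already present; 2 new (l, a)
  "qlc" → prefix "q" already present; 2 new (l, c)
  "raral" → prefix "rara" already present; 1 new (l)
  "qq" → prefix "qq" already present; 0 new (none)
Total nodes = 6 + 6 + 3 + 5 + 3 + 2 + 2 + 2 + 1 + 0 = 30

30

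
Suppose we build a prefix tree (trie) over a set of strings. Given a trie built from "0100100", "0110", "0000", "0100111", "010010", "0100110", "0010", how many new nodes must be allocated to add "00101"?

1

"0010" is already a path in the trie; the remaining "1" must be added.
Each of the 1 remaining characters creates one node.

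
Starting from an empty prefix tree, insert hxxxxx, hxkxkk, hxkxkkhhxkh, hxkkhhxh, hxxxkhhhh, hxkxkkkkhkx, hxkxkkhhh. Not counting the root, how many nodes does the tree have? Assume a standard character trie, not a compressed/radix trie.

31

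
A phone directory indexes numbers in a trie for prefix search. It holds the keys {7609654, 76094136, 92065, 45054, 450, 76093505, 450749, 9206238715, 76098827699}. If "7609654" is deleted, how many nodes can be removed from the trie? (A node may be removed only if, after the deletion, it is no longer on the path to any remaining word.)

3

A node on "7609654"'s path can go only if nothing else ends at it or branches off below it.
The suffix "654" (3 nodes) is used only by "7609654"; the node for "7609" still has the child "4", so pruning stops there.
Nodes removed: 3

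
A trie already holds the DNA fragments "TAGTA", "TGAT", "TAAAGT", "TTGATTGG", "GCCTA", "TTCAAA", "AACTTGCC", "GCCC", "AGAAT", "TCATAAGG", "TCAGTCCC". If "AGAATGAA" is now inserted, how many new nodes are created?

The longest prefix of "AGAATGAA" already in the trie is "AGAAT" (length 5).
New nodes needed: |"AGAATGAA"| − 5 = 8 − 5 = 3.

3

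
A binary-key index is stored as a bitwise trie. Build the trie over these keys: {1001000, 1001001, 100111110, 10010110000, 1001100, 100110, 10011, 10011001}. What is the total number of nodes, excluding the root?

22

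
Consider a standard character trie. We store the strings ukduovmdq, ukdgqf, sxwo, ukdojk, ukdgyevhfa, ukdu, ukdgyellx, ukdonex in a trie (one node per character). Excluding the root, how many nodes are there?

31

Insert word by word; a character creates a node only if that edge doesn't already exist:
  "ukduovmdq" → 9 new (u, k, d, u, o, v, m, d, q)
  "ukdgqf" → prefix "ukd" already present; 3 new (g, q, f)
  "sxwo" → 4 new (s, x, w, o)
  "ukdojk" → prefix "ukd" already present; 3 new (o, j, k)
  "ukdgyevhfa" → prefix "ukdg" already present; 6 new (y, e, v, h, f, a)
  "ukdu" → prefix "ukdu" already present; 0 new (none)
  "ukdgyellx" → prefix "ukdgye" already present; 3 new (l, l, x)
  "ukdonex" → prefix "ukdo" already present; 3 new (n, e, x)
Total nodes = 9 + 3 + 4 + 3 + 6 + 0 + 3 + 3 = 31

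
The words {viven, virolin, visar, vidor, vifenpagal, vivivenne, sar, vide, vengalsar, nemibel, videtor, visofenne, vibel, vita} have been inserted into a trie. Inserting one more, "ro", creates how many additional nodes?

2

Nothing in the trie begins with "r"; the whole of "ro" is new.
2 − 0 = 2 new nodes.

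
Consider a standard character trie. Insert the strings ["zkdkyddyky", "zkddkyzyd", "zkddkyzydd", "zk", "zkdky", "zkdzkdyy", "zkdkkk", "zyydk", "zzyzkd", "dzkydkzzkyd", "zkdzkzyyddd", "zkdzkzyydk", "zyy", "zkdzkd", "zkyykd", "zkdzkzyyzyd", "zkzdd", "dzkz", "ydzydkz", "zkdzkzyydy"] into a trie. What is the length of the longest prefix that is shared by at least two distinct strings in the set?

9

Equivalently: take the maximum, over all pairs, of their longest common prefix length.
"zkddkyzyd" and "zkddkyzydd" agree on "zkddkyzyd" (9 characters) before diverging; nothing deeper is shared.
Longest shared-prefix length: 9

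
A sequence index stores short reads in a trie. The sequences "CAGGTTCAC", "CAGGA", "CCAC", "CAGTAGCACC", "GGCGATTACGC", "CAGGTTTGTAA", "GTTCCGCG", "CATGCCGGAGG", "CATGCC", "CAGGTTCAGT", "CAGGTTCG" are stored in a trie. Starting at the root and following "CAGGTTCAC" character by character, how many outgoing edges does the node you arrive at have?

0

Walk "CAGGTTCAC" from the root, arriving at one node.
No stored string extends past "CAGGTTCAC".
That node has 0 child edges.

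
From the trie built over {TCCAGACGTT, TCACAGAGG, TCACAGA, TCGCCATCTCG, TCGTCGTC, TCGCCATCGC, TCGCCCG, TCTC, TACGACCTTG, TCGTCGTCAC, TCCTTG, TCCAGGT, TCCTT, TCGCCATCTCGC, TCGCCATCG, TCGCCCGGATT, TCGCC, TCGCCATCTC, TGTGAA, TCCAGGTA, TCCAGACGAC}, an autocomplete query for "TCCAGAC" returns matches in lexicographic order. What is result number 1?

TCCAGACGAC

DFS of the "TCCAGAC" subtree visits, in order: "TCCAGACGAC", "TCCAGACGTT"
The 1st is TCCAGACGAC.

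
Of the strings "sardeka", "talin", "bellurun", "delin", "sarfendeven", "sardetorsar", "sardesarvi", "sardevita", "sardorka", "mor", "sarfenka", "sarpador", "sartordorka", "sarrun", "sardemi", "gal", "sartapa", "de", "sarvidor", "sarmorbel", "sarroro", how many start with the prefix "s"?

15

Filter for entries beginning with "s":
Words under "s": sardeka, sardemi, sardesarvi, sardetorsar, sardevita, sardorka, sarfendeven, sarfenka, sarmorbel, sarpador, sarroro, sarrun, sartapa, sartordorka, sarvidor
Count: 15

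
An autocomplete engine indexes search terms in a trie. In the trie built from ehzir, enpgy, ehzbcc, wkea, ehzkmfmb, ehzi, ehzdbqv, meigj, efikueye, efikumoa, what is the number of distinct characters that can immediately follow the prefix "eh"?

1

Follow the path "eh" to its node, then look at its outgoing edges.
Characters that immediately follow "eh" among the stored strings: {z}.
That node has 1 child edge.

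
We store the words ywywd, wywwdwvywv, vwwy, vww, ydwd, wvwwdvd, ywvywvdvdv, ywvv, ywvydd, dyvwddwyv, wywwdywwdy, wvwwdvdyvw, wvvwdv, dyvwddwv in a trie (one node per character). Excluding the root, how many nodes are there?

61

For each word, the new-node count is its length minus the longest prefix already in the trie:
  "ywywd" → 5 new (y, w, y, w, d)
  "wywwdwvywv" → 10 new (w, y, w, w, d, w, v, y, w, v)
  "vwwy" → 4 new (v, w, w, y)
  "vww" → prefix "vww" already present; 0 new (none)
  "ydwd" → prefix "y" already present; 3 new (d, w, d)
  "wvwwdvd" → prefix "w" already present; 6 new (v, w, w, d, v, d)
  "ywvywvdvdv" → prefix "yw" already present; 8 new (v, y, w, v, d, v, d, v)
  "ywvv" → prefix "ywv" already present; 1 new (v)
  "ywvydd" → prefix "ywvy" already present; 2 new (d, d)
  "dyvwddwyv" → 9 new (d, y, v, w, d, d, w, y, v)
  "wywwdywwdy" → prefix "wywwd" already present; 5 new (y, w, w, d, y)
  "wvwwdvdyvw" → prefix "wvwwdvd" already present; 3 new (y, v, w)
  "wvvwdv" → prefix "wv" already present; 4 new (v, w, d, v)
  "dyvwddwv" → prefix "dyvwddw" already present; 1 new (v)
Total nodes = 5 + 10 + 4 + 0 + 3 + 6 + 8 + 1 + 2 + 9 + 5 + 3 + 4 + 1 = 61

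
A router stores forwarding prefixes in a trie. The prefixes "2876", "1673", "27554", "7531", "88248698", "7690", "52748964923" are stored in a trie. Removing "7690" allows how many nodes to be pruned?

3

A node on "7690"'s path can go only if nothing else ends at it or branches off below it.
The suffix "690" (3 nodes) is used only by "7690"; the node for "7" still has the child "5", so pruning stops there.
Nodes removed: 3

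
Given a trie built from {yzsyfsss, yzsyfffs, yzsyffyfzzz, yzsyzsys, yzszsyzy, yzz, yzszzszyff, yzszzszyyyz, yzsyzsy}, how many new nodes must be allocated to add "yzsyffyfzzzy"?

1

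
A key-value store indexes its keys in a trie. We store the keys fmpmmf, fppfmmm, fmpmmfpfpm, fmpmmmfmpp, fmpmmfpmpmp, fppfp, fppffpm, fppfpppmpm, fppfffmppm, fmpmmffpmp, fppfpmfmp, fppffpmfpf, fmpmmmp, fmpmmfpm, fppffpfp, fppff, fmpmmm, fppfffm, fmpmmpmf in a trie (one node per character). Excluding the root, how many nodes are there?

Count nodes per top-level branch (shared prefixes stored once):
  'f'-branch (fmpmmf, fmpmmffpmp, fmpmmfpfpm, fmpmmfpm, fmpmmfpmpmp, fmpmmm, fmpmmmfmpp, fmpmmmp, fmpmmpmf, fppff, fppfffm, fppfffmppm, fppffpfp, fppffpm, fppffpmfpf, fppfmmm, fppfp, fppfpmfmp, fppfpppmpm): 56 nodes
Sum: 56

56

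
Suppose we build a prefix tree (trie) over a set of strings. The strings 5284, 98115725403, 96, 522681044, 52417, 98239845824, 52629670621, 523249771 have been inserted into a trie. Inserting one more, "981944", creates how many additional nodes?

The longest prefix of "981944" already in the trie is "981" (length 3).
Each of the 3 remaining characters creates one node.

3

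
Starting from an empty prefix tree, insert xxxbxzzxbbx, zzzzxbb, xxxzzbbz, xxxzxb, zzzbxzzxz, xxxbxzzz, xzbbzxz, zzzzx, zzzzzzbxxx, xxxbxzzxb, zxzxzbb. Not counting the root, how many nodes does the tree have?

50

Count nodes per top-level branch (shared prefixes stored once):
  'x'-branch (xxxbxzzxb, xxxbxzzxbbx, xxxbxzzz, xxxzxb, xxxzzbbz, xzbbzxz): 25 nodes
  'z'-branch (zxzxzbb, zzzbxzzxz, zzzzx, zzzzxbb, zzzzzzbxxx): 25 nodes
Sum: 50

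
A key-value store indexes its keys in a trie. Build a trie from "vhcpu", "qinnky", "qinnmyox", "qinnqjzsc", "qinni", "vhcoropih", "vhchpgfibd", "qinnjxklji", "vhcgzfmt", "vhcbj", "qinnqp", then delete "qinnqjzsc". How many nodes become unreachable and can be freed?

4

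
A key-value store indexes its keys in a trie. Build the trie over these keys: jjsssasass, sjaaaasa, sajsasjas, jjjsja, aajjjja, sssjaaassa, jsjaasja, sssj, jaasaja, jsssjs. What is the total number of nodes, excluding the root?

63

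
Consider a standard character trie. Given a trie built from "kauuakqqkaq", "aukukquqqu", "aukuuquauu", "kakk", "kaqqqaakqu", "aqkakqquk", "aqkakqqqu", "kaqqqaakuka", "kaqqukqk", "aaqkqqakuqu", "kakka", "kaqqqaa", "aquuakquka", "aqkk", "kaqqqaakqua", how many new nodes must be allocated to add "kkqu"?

3

The longest prefix of "kkqu" already in the trie is "k" (length 1).
So 4 − 1 = 3 new nodes.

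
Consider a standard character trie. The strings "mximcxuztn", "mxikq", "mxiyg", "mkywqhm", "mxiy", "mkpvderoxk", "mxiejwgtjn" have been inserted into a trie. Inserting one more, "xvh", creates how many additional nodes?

"xvh" shares no prefix with any stored word, so all 3 characters open new nodes.
3 − 0 = 3 new nodes.

3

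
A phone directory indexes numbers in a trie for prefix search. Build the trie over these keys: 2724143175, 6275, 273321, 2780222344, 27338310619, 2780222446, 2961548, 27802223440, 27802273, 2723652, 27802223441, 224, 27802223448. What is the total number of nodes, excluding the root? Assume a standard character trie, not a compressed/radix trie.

53

For each word, the new-node count is its length minus the longest prefix already in the trie:
  "2724143175" → 10 new (2, 7, 2, 4, 1, 4, 3, 1, 7, 5)
  "6275" → 4 new (6, 2, 7, 5)
  "273321" → prefix "27" already present; 4 new (3, 3, 2, 1)
  "2780222344" → prefix "27" already present; 8 new (8, 0, 2, 2, 2, 3, 4, 4)
  "27338310619" → prefix "2733" already present; 7 new (8, 3, 1, 0, 6, 1, 9)
  "2780222446" → prefix "2780222" already present; 3 new (4, 4, 6)
  "2961548" → prefix "2" already present; 6 new (9, 6, 1, 5, 4, 8)
  "27802223440" → prefix "2780222344" already present; 1 new (0)
  "27802273" → prefix "278022" already present; 2 new (7, 3)
  "2723652" → prefix "272" already present; 4 new (3, 6, 5, 2)
  "27802223441" → prefix "2780222344" already present; 1 new (1)
  "224" → prefix "2" already present; 2 new (2, 4)
  "27802223448" → prefix "2780222344" already present; 1 new (8)
Total nodes = 10 + 4 + 4 + 8 + 7 + 3 + 6 + 1 + 2 + 4 + 1 + 2 + 1 = 53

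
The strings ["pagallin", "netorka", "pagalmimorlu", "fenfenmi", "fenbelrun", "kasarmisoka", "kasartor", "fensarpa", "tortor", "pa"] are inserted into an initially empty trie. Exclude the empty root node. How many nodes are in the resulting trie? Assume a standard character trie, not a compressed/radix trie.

61

Trace insertions, counting only characters that open a new branch:
  "pagallin" → 8 new (p, a, g, a, l, l, i, n)
  "netorka" → 7 new (n, e, t, o, r, k, a)
  "pagalmimorlu" → prefix "pagal" already present; 7 new (m, i, m, o, r, l, u)
  "fenfenmi" → 8 new (f, e, n, f, e, n, m, i)
  "fenbelrun" → prefix "fen" already present; 6 new (b, e, l, r, u, n)
  "kasarmisoka" → 11 new (k, a, s, a, r, m, i, s, o, k, a)
  "kasartor" → prefix "kasar" already present; 3 new (t, o, r)
  "fensarpa" → prefix "fen" already present; 5 new (s, a, r, p, a)
  "tortor" → 6 new (t, o, r, t, o, r)
  "pa" → prefix "pa" already present; 0 new (none)
Total nodes = 8 + 7 + 7 + 8 + 6 + 11 + 3 + 5 + 6 + 0 = 61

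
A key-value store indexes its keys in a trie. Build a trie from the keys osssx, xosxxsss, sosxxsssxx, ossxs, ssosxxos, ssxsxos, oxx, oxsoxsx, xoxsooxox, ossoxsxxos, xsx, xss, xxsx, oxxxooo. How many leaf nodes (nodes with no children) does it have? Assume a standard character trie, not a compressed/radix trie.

Leaves are exactly the stored words that no other stored word extends.
Those words: "ossoxsxxos", "osssx", "ossxs", "oxsoxsx", "oxxxooo", "sosxxsssxx", "ssosxxos", "ssxsxos", "xosxxsss", "xoxsooxox", "xss", "xsx", "xxsx"
Leaf count: 13

13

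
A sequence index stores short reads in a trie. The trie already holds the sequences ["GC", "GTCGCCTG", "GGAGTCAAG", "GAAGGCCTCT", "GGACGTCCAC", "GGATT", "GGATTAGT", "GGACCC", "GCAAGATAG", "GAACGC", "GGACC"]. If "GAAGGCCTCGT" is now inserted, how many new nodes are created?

The longest prefix of "GAAGGCCTCGT" already in the trie is "GAAGGCCTC" (length 9).
So 11 − 9 = 2 new nodes.

2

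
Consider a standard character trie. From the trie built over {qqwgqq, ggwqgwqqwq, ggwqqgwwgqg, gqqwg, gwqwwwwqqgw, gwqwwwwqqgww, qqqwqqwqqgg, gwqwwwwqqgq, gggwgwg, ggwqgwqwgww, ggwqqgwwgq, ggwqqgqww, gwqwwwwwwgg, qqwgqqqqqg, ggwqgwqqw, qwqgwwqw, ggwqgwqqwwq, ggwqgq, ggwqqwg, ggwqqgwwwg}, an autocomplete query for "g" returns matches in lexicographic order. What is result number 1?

gggwgwg

Filter for "g…" and sort: "gggwgwg", "ggwqgq", "ggwqgwqqw", "ggwqgwqqwq", "ggwqgwqqwwq", "ggwqgwqwgww", "ggwqqgqww", "ggwqqgwwgq", "ggwqqgwwgqg", "ggwqqgwwwg", "ggwqqwg", "gqqwg", "gwqwwwwqqgq", "gwqwwwwqqgw", "gwqwwwwqqgww", "gwqwwwwwwgg"
The 1st is gggwgwg.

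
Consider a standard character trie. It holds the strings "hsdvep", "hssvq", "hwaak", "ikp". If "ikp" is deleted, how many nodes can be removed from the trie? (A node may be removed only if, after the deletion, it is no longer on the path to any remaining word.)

3

Walk "ikp" from the leaf back toward the root, removing each node that no remaining word uses.
No other word shares any prefix with "ikp", so all 3 of its nodes go.
Nodes removed: 3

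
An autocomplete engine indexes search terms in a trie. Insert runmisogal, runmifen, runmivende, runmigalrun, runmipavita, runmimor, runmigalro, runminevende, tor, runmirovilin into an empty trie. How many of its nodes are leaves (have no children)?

A leaf is a node with no children — equivalently, the end of a word that is not a proper prefix of any other stored word.
Those words: "runmifen", "runmigalro", "runmigalrun", "runmimor", "runminevende", "runmipavita", "runmirovilin", "runmisogal", "runmivende", "tor"
Leaf count: 10

10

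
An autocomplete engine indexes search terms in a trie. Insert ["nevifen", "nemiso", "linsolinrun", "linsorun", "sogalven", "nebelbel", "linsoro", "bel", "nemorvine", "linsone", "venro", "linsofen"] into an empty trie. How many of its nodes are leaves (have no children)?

12

A leaf is a node with no children — equivalently, the end of a word that is not a proper prefix of any other stored word.
Those words: "bel", "linsofen", "linsolinrun", "linsone", "linsoro", "linsorun", "nebelbel", "nemiso", "nemorvine", "nevifen", "sogalven", "venro"
Leaf count: 12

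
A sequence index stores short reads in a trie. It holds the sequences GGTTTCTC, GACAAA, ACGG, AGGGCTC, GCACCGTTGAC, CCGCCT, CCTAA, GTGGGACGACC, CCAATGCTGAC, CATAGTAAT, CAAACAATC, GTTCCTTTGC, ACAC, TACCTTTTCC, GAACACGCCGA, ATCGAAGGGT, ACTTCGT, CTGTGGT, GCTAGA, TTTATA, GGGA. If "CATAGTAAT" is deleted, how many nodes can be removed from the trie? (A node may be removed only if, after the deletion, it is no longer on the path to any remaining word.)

7

After clearing the end-marker at "CATAGTAAT", prune upward until reaching a node still needed by another word.
The suffix "TAGTAAT" (7 nodes) is used only by "CATAGTAAT"; the node for "CA" still has the child "A", so pruning stops there.
Nodes removed: 7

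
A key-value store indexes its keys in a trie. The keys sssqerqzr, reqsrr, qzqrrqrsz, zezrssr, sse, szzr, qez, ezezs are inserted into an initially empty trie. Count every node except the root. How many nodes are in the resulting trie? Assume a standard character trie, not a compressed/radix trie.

42

Insert word by word; a character creates a node only if that edge doesn't already exist:
  "sssqerqzr" → 9 new (s, s, s, q, e, r, q, z, r)
  "reqsrr" → 6 new (r, e, q, s, r, r)
  "qzqrrqrsz" → 9 new (q, z, q, r, r, q, r, s, z)
  "zezrssr" → 7 new (z, e, z, r, s, s, r)
  "sse" → prefix "ss" already present; 1 new (e)
  "szzr" → prefix "s" already present; 3 new (z, z, r)
  "qez" → prefix "q" already present; 2 new (e, z)
  "ezezs" → 5 new (e, z, e, z, s)
Total nodes = 9 + 6 + 9 + 7 + 1 + 3 + 2 + 5 = 42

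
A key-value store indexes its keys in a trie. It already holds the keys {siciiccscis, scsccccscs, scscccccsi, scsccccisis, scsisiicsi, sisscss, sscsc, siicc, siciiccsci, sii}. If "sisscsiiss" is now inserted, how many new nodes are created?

4

The longest prefix of "sisscsiiss" already in the trie is "sisscs" (length 6).
So 10 − 6 = 4 new nodes.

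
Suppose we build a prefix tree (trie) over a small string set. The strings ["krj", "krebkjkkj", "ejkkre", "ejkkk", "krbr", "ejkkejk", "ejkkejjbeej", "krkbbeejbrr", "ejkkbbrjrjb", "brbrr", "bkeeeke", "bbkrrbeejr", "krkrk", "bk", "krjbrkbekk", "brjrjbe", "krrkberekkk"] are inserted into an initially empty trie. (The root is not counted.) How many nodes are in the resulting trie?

86

Trace insertions, counting only characters that open a new branch:
  "krj" → 3 new (k, r, j)
  "krebkjkkj" → prefix "kr" already present; 7 new (e, b, k, j, k, k, j)
  "ejkkre" → 6 new (e, j, k, k, r, e)
  "ejkkk" → prefix "ejkk" already present; 1 new (k)
  "krbr" → prefix "kr" already present; 2 new (b, r)
  "ejkkejk" → prefix "ejkk" already present; 3 new (e, j, k)
  "ejkkejjbeej" → prefix "ejkkej" already present; 5 new (j, b, e, e, j)
  "krkbbeejbrr" → prefix "kr" already present; 9 new (k, b, b, e, e, j, b, r, r)
  "ejkkbbrjrjb" → prefix "ejkk" already present; 7 new (b, b, r, j, r, j, b)
  "brbrr" → 5 new (b, r, b, r, r)
  "bkeeeke" → prefix "b" already present; 6 new (k, e, e, e, k, e)
  "bbkrrbeejr" → prefix "b" already present; 9 new (b, k, r, r, b, e, e, j, r)
  "krkrk" → prefix "krk" already present; 2 new (r, k)
  "bk" → prefix "bk" already present; 0 new (none)
  "krjbrkbekk" → prefix "krj" already present; 7 new (b, r, k, b, e, k, k)
  "brjrjbe" → prefix "br" already present; 5 new (j, r, j, b, e)
  "krrkberekkk" → prefix "kr" already present; 9 new (r, k, b, e, r, e, k, k, k)
Total nodes = 3 + 7 + 6 + 1 + 2 + 3 + 5 + 9 + 7 + 5 + 6 + 9 + 2 + 0 + 7 + 5 + 9 = 86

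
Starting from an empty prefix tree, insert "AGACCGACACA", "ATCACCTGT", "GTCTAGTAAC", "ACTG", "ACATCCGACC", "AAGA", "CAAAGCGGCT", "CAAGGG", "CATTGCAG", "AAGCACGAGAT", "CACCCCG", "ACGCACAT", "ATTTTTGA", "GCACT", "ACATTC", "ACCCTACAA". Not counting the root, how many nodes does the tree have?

100

Trace insertions, counting only characters that open a new branch:
  "AGACCGACACA" → 11 new (A, G, A, C, C, G, A, C, A, C, A)
  "ATCACCTGT" → prefix "A" already present; 8 new (T, C, A, C, C, T, G, T)
  "GTCTAGTAAC" → 10 new (G, T, C, T, A, G, T, A, A, C)
  "ACTG" → prefix "A" already present; 3 new (C, T, G)
  "ACATCCGACC" → prefix "AC" already present; 8 new (A, T, C, C, G, A, C, C)
  "AAGA" → prefix "A" already present; 3 new (A, G, A)
  "CAAAGCGGCT" → 10 new (C, A, A, A, G, C, G, G, C, T)
  "CAAGGG" → prefix "CAA" already present; 3 new (G, G, G)
  "CATTGCAG" → prefix "CA" already present; 6 new (T, T, G, C, A, G)
  "AAGCACGAGAT" → prefix "AAG" already present; 8 new (C, A, C, G, A, G, A, T)
  "CACCCCG" → prefix "CA" already present; 5 new (C, C, C, C, G)
  "ACGCACAT" → prefix "AC" already present; 6 new (G, C, A, C, A, T)
  "ATTTTTGA" → prefix "AT" already present; 6 new (T, T, T, T, G, A)
  "GCACT" → prefix "G" already present; 4 new (C, A, C, T)
  "ACATTC" → prefix "ACAT" already present; 2 new (T, C)
  "ACCCTACAA" → prefix "AC" already present; 7 new (C, C, T, A, C, A, A)
Total nodes = 11 + 8 + 10 + 3 + 8 + 3 + 10 + 3 + 6 + 8 + 5 + 6 + 6 + 4 + 2 + 7 = 100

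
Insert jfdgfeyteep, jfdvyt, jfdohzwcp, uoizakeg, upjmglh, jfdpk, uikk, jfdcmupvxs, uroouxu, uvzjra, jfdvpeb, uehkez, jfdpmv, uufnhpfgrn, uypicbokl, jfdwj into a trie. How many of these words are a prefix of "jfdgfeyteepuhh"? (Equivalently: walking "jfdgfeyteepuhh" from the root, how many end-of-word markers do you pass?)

Traverse "jfdgfeyteepuhh" character by character; count nodes along the way that are marked as word ends.
Prefixes of the query that are stored words: "jfdgfeyteep"
Count: 1

1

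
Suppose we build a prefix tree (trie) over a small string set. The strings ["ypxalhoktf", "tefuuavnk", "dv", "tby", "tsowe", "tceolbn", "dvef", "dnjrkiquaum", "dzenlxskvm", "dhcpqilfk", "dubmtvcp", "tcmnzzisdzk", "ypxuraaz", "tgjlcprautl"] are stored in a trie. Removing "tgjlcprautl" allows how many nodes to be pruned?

After clearing the end-marker at "tgjlcprautl", prune upward until reaching a node still needed by another word.
The suffix "gjlcprautl" (10 nodes) is used only by "tgjlcprautl"; the node for "t" still has the child "e", so pruning stops there.
Nodes removed: 10

10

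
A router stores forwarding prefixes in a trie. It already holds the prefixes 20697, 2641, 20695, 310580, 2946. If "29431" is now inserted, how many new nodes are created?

2

"294" is already a path in the trie; the remaining "31" must be added.
Each of the 2 remaining characters creates one node.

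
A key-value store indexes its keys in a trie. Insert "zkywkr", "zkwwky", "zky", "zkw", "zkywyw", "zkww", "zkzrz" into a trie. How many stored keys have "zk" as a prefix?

7

Traverse to the node for "zk", then collect every word in that subtree.
Words under "zk": zkw, zkww, zkwwky, zky, zkywkr, zkywyw, zkzrz
Count: 7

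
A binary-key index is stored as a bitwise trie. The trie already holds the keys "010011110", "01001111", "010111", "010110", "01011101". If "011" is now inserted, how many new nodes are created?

Walking "011" from the root, the first 2 characters ("01") follow existing edges; "1" is the first miss.
New nodes needed: |"011"| − 2 = 3 − 2 = 1.

1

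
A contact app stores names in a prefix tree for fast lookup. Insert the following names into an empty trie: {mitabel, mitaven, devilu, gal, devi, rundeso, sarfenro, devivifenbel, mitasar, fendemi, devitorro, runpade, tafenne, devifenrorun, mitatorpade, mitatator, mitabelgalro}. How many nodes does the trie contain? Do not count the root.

Count nodes per top-level branch (shared prefixes stored once):
  'd'-branch (devi, devifenrorun, devilu, devitorro, devivifenbel): 27 nodes
  'f'-branch (fendemi): 7 nodes
  'g'-branch (gal): 3 nodes
  'm'-branch (mitabel, mitabelgalro, mitasar, mitatator, mitatorpade, mitaven): 29 nodes
  'r'-branch (rundeso, runpade): 11 nodes
  's'-branch (sarfenro): 8 nodes
  't'-branch (tafenne): 7 nodes
Sum: 92

92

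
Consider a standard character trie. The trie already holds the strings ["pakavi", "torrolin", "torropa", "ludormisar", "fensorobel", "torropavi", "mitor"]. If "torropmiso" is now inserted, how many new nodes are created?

"torrop" is already a path in the trie; the remaining "miso" must be added.
Each of the 4 remaining characters creates one node.

4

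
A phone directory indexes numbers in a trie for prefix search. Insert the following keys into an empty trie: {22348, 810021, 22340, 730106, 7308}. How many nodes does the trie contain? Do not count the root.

Trace insertions, counting only characters that open a new branch:
  "22348" → 5 new (2, 2, 3, 4, 8)
  "810021" → 6 new (8, 1, 0, 0, 2, 1)
  "22340" → prefix "2234" already present; 1 new (0)
  "730106" → 6 new (7, 3, 0, 1, 0, 6)
  "7308" → prefix "730" already present; 1 new (8)
Total nodes = 5 + 6 + 1 + 6 + 1 = 19

19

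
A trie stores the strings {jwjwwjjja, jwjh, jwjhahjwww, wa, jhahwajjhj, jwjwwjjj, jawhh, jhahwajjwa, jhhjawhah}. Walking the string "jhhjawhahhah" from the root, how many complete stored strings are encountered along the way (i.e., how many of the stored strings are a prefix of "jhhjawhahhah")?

Check each prefix of "jhhjawhahhah" against the stored set — each match is an end-marker on the path.
Prefixes of the query that are stored words: "jhhjawhah"
Count: 1

1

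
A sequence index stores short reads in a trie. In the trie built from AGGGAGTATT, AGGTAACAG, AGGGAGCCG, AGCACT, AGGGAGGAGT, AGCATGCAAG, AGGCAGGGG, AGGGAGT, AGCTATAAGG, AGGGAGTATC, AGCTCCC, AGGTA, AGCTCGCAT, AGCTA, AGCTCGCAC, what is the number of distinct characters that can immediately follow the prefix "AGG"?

3

Walk "AGG" from the root, arriving at one node.
Distinct next characters after "AGG": C, G, T.
That node has 3 child edges.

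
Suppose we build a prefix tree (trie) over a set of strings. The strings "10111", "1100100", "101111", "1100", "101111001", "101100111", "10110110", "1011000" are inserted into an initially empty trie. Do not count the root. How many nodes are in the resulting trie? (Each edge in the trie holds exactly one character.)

Count nodes per top-level branch (shared prefixes stored once):
  '1'-branch (1011000, 101100111, 10110110, 10111, 101111, 101111001, 1100, 1100100): 24 nodes
Sum: 24

24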